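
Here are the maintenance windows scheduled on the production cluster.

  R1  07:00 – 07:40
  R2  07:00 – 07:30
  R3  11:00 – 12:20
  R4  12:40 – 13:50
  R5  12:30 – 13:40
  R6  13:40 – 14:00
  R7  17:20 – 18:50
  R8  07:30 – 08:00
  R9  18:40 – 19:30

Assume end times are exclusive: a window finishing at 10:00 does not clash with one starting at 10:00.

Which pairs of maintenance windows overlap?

R1 & R2, R1 & R8, R4 & R5, R4 & R6, R7 & R9

Sorted by start: R1, R2, R8, R3, R5, R4, R6, R7, R9.
R2 starts before R1 ends → R1 and R2 overlap.
R8 starts before R1 ends → R1 and R8 overlap.
R3 starts after R1 ends, so nothing later overlaps R1 either.
R8 starts exactly when R2 ends (back-to-back, no overlap), so nothing later overlaps R2 either.
R3 starts after R8 ends, so nothing later overlaps R8 either.
R5 starts after R3 ends, so nothing later overlaps R3 either.
R4 starts before R5 ends → R5 and R4 overlap.
R6 starts exactly when R5 ends (back-to-back, no overlap), so nothing later overlaps R5 either.
R6 starts before R4 ends → R4 and R6 overlap.
R7 starts after R4 ends, so nothing later overlaps R4 either.
R7 starts after R6 ends, so nothing later overlaps R6 either.
R9 starts before R7 ends → R7 and R9 overlap.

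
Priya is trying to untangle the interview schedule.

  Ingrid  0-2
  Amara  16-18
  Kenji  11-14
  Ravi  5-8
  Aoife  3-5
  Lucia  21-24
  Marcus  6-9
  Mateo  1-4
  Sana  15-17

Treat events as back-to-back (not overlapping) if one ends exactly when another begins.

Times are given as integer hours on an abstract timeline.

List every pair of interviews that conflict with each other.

Amara & Sana, Aoife & Mateo, Ingrid & Mateo, Marcus & Ravi

Sorted by start: Ingrid, Mateo, Aoife, Ravi, Marcus, Kenji, Sana, Amara, Lucia.
Mateo starts before Ingrid ends → Ingrid and Mateo overlap.
Aoife starts after Ingrid ends; Ingrid is clear from here.
Aoife starts before Mateo ends → Mateo and Aoife overlap.
Ravi starts after Mateo ends; Mateo is clear from here.
Ravi starts exactly when Aoife ends (back-to-back, no overlap); Aoife is clear from here.
Marcus starts before Ravi ends → Ravi and Marcus overlap.
Kenji starts after Ravi ends; Ravi is clear from here.
Kenji starts after Marcus ends; Marcus is clear from here.
Sana starts after Kenji ends; Kenji is clear from here.
Amara starts before Sana ends → Sana and Amara overlap.
Lucia starts after Sana ends.
Lucia starts after Amara ends.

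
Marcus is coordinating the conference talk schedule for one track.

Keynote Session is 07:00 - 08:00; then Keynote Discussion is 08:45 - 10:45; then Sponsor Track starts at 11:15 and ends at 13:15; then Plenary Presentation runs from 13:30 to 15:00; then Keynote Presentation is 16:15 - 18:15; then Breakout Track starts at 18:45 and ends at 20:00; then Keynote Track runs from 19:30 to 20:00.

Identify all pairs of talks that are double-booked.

Breakout Track & Keynote Track

Sorted by start: Keynote Session, Keynote Discussion, Sponsor Track, Plenary Presentation, Keynote Presentation, Breakout Track, Keynote Track.
Keynote Discussion starts after Keynote Session ends, so Keynote Session has no further overlaps.
Sponsor Track starts after Keynote Discussion ends, so Keynote Discussion has no further overlaps.
Plenary Presentation starts after Sponsor Track ends, so Sponsor Track has no further overlaps.
Keynote Presentation starts after Plenary Presentation ends, so Plenary Presentation has no further overlaps.
Breakout Track starts after Keynote Presentation ends, so Keynote Presentation has no further overlaps.
Keynote Track starts before Breakout Track ends → Breakout Track and Keynote Track overlap.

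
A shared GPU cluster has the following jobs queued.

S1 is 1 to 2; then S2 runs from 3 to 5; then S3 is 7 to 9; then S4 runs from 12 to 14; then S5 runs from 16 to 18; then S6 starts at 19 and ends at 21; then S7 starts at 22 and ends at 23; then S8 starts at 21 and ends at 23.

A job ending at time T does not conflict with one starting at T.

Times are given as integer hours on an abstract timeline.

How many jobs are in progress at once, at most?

2

Sort all start/end points and keep a running count:
1 start S1 → 1
2 end S1 → 0
3 start S2 → 1
5 end S2 → 0
7 start S3 → 1
9 end S3 → 0
12 start S4 → 1
14 end S4 → 0
16 start S5 → 1
18 end S5 → 0
19 start S6 → 1
21 end S6 → 0
21 start S8 → 1
22 start S7 → 2
23 end S7 → 1
23 end S8 → 0
Peak is 2, at 22 (S7, S8).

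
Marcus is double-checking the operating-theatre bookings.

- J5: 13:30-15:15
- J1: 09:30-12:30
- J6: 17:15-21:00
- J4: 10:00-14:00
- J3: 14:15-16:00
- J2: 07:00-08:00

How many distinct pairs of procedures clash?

Sorted by start: J2, J1, J4, J5, J3, J6.
J1 starts after J2 ends — done with J2.
J4 starts before J1 ends → J1 and J4 overlap.
J5 starts after J1 ends — done with J1.
J5 starts before J4 ends → J4 and J5 overlap.
J3 starts after J4 ends — done with J4.
J3 starts before J5 ends → J5 and J3 overlap.
J6 starts after J5 ends.
J6 starts after J3 ends.
Overlapping pairs: J1 & J4, J3 & J5, J4 & J5 — 3 in total.

3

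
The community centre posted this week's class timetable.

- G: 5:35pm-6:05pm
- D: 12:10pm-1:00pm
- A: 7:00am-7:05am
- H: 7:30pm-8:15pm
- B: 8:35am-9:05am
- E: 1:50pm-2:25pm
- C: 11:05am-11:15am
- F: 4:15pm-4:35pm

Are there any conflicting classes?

Sorted by start: A, B, C, D, E, F, G, H.
B starts after A ends, so nothing later overlaps A either.
C starts after B ends, so nothing later overlaps B either.
D starts after C ends, so nothing later overlaps C either.
E starts after D ends, so nothing later overlaps D either.
F starts after E ends, so nothing later overlaps E either.
G starts after F ends, so nothing later overlaps F either.
H starts after G ends.
Every pair is clear; the schedule has no overlaps.

No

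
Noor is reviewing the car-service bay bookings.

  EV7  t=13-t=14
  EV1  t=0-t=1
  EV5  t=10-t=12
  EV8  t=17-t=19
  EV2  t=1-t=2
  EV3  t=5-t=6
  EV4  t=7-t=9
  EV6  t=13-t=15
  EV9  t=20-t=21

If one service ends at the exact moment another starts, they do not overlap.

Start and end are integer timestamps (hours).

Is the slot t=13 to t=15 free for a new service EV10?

EV1: ends t=1 at or before EV10 starts t=13 → clear.
EV2: ends t=2 at or before EV10 starts t=13 → clear.
EV3: ends t=6 at or before EV10 starts t=13 → clear.
EV4: ends t=9 at or before EV10 starts t=13 → clear.
EV5: ends t=12 at or before EV10 starts t=13 → clear.
EV6: starts t=13 before EV10 ends t=15, and ends t=15 after EV10 starts t=13 → overlap.
EV7: starts t=13 before EV10 ends t=15, and ends t=14 after EV10 starts t=13 → overlap.
EV8: starts t=17 at or after EV10 ends t=15 → clear.
EV9: starts t=20 at or after EV10 ends t=15 → clear.
EV10 overlaps EV6, EV7.

No — it overlaps EV6, EV7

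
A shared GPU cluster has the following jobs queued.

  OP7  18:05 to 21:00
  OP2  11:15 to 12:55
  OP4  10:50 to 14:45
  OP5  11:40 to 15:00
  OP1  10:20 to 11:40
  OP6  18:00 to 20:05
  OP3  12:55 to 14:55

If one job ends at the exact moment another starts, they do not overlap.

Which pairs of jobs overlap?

Sorted by start: OP1, OP4, OP2, OP5, OP3, OP6, OP7.
OP4 starts before OP1 ends → OP1 and OP4 overlap.
OP2 starts before OP1 ends → OP1 and OP2 overlap.
OP5 starts exactly when OP1 ends (back-to-back, no overlap); OP1 is clear from here.
OP2 starts before OP4 ends → OP4 and OP2 overlap.
OP5 starts before OP4 ends → OP4 and OP5 overlap.
OP3 starts before OP4 ends → OP4 and OP3 overlap.
OP6 starts after OP4 ends; OP4 is clear from here.
OP5 starts before OP2 ends → OP2 and OP5 overlap.
OP3 starts exactly when OP2 ends (back-to-back, no overlap); OP2 is clear from here.
OP3 starts before OP5 ends → OP5 and OP3 overlap.
OP6 starts after OP5 ends; OP5 is clear from here.
OP6 starts after OP3 ends; OP3 is clear from here.
OP7 starts before OP6 ends → OP6 and OP7 overlap.

OP1 & OP2, OP1 & OP4, OP2 & OP4, OP2 & OP5, OP3 & OP4, OP3 & OP5, OP4 & OP5, OP6 & OP7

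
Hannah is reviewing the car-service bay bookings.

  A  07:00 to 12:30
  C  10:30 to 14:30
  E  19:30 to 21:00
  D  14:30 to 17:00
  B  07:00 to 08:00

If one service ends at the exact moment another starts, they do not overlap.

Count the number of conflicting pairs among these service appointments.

2

Check each pair: they overlap iff neither finishes before the other starts.
Sorted by start: A, B, C, D, E.
B starts before A ends → A and B overlap.
C starts before A ends → A and C overlap.
D starts after A ends, so A has no further overlaps.
C starts after B ends, so B has no further overlaps.
D starts exactly when C ends (back-to-back, no overlap), so C has no further overlaps.
E starts after D ends.
Overlapping pairs: A & B, A & C — 2 in total.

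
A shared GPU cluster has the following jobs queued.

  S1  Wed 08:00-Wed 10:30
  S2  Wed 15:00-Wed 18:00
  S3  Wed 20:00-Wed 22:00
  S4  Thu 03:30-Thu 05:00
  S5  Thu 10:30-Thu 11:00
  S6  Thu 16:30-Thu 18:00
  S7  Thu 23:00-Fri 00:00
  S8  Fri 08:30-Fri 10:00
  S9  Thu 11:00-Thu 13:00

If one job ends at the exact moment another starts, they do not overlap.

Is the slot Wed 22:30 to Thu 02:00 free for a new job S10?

S1: ends Wed 10:30 at or before S10 starts Wed 22:30 → clear.
S2: ends Wed 18:00 at or before S10 starts Wed 22:30 → clear.
S3: ends Wed 22:00 at or before S10 starts Wed 22:30 → clear.
S4: starts Thu 03:30 at or after S10 ends Thu 02:00 → clear.
S5: starts Thu 10:30 at or after S10 ends Thu 02:00 → clear.
S9: starts Thu 11:00 at or after S10 ends Thu 02:00 → clear.
S6: starts Thu 16:30 at or after S10 ends Thu 02:00 → clear.
S7: starts Thu 23:00 at or after S10 ends Thu 02:00 → clear.
S8: starts Fri 08:30 at or after S10 ends Thu 02:00 → clear.

Yes — the slot is free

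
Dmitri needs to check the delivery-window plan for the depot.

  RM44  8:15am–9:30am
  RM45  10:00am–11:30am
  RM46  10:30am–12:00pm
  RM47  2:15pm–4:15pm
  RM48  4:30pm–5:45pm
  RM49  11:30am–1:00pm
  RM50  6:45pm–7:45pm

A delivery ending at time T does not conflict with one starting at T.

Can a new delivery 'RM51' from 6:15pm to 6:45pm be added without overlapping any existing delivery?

RM44: ends 9:30am at or before RM51 starts 6:15pm → clear.
RM45: ends 11:30am at or before RM51 starts 6:15pm → clear.
RM46: ends 12:00pm at or before RM51 starts 6:15pm → clear.
RM49: ends 1:00pm at or before RM51 starts 6:15pm → clear.
RM47: ends 4:15pm at or before RM51 starts 6:15pm → clear.
RM48: ends 5:45pm at or before RM51 starts 6:15pm → clear.
RM50: starts 6:45pm at or after RM51 ends 6:45pm → clear.

Yes — the slot is free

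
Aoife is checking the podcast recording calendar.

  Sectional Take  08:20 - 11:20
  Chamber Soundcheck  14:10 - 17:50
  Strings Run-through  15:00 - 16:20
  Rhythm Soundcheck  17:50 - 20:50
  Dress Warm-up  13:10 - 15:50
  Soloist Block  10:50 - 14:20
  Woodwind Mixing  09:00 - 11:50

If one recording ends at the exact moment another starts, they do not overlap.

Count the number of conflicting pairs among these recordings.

Sorted by start: Sectional Take, Woodwind Mixing, Soloist Block, Dress Warm-up, Chamber Soundcheck, Strings Run-through, Rhythm Soundcheck.
Woodwind Mixing starts before Sectional Take ends → Sectional Take and Woodwind Mixing overlap.
Soloist Block starts before Sectional Take ends → Sectional Take and Soloist Block overlap.
Dress Warm-up starts after Sectional Take ends, so Sectional Take has no further overlaps.
Soloist Block starts before Woodwind Mixing ends → Woodwind Mixing and Soloist Block overlap.
Dress Warm-up starts after Woodwind Mixing ends, so Woodwind Mixing has no further overlaps.
Dress Warm-up starts before Soloist Block ends → Soloist Block and Dress Warm-up overlap.
Chamber Soundcheck starts before Soloist Block ends → Soloist Block and Chamber Soundcheck overlap.
Strings Run-through starts after Soloist Block ends, so Soloist Block has no further overlaps.
Chamber Soundcheck starts before Dress Warm-up ends → Dress Warm-up and Chamber Soundcheck overlap.
Strings Run-through starts before Dress Warm-up ends → Dress Warm-up and Strings Run-through overlap.
Rhythm Soundcheck starts after Dress Warm-up ends.
Strings Run-through starts before Chamber Soundcheck ends → Chamber Soundcheck and Strings Run-through overlap.
Rhythm Soundcheck starts exactly when Chamber Soundcheck ends (back-to-back, no overlap).
Rhythm Soundcheck starts after Strings Run-through ends.
Overlapping pairs: Chamber Soundcheck & Dress Warm-up, Chamber Soundcheck & Soloist Block, Chamber Soundcheck & Strings Run-through, Dress Warm-up & Soloist Block, Dress Warm-up & Strings Run-through, Sectional Take & Soloist Block, Sectional Take & Woodwind Mixing, Soloist Block & Woodwind Mixing — 8 in total.

8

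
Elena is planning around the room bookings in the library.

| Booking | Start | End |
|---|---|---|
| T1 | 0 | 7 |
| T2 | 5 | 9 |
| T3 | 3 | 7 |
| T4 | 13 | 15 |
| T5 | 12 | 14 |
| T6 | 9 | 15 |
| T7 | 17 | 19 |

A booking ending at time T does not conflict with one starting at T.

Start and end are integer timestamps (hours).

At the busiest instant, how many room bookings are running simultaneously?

3

Walk through starts and ends in time order (an end at T is processed before a start at T):
0 start T1 → 1
3 start T3 → 2
5 start T2 → 3
7 end T1 → 2
7 end T3 → 1
9 end T2 → 0
9 start T6 → 1
12 start T5 → 2
13 start T4 → 3
14 end T5 → 2
15 end T4 → 1
15 end T6 → 0
17 start T7 → 1
19 end T7 → 0
Peak is 3, at 5 (T1, T2, T3).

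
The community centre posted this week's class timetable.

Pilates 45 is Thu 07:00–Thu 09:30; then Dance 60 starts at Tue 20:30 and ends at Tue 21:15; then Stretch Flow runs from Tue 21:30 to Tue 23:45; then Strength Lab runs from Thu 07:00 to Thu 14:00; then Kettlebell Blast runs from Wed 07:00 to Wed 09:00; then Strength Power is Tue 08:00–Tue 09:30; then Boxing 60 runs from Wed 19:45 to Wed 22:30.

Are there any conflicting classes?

Yes

Two intervals overlap when each starts before the other ends.
Sorted by start: Strength Power, Dance 60, Stretch Flow, Kettlebell Blast, Boxing 60, Pilates 45, Strength Lab.
Dance 60 starts after Strength Power ends — done with Strength Power.
Stretch Flow starts after Dance 60 ends — done with Dance 60.
Kettlebell Blast starts after Stretch Flow ends — done with Stretch Flow.
Boxing 60 starts after Kettlebell Blast ends — done with Kettlebell Blast.
Pilates 45 starts after Boxing 60 ends — done with Boxing 60.
Strength Lab starts before Pilates 45 ends → Pilates 45 and Strength Lab overlap.
That's a conflict, so the schedule is not conflict-free.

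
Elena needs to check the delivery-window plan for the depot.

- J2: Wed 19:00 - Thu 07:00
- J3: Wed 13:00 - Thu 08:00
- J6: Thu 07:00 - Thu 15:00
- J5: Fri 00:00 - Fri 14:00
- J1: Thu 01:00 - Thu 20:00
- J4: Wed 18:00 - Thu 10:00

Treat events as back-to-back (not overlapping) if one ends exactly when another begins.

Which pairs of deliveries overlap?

J1 & J2, J1 & J3, J1 & J4, J1 & J6, J2 & J3, J2 & J4, J3 & J4, J3 & J6, J4 & J6

Sorted by start: J3, J4, J2, J1, J6, J5.
J4 starts before J3 ends → J3 and J4 overlap.
J2 starts before J3 ends → J3 and J2 overlap.
J1 starts before J3 ends → J3 and J1 overlap.
J6 starts before J3 ends → J3 and J6 overlap.
J5 starts after J3 ends.
J2 starts before J4 ends → J4 and J2 overlap.
J1 starts before J4 ends → J4 and J1 overlap.
J6 starts before J4 ends → J4 and J6 overlap.
J5 starts after J4 ends.
J1 starts before J2 ends → J2 and J1 overlap.
J6 starts exactly when J2 ends (back-to-back, no overlap), so J2 has no further overlaps.
J6 starts before J1 ends → J1 and J6 overlap.
J5 starts after J1 ends.
J5 starts after J6 ends.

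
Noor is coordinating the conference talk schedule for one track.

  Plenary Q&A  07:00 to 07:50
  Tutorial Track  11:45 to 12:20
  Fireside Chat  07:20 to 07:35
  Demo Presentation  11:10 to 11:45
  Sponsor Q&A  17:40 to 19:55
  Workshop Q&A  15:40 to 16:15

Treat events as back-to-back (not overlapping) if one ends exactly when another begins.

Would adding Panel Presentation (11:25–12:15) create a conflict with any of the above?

Plenary Q&A: ends 07:50 at or before Panel Presentation starts 11:25 → clear.
Fireside Chat: ends 07:35 at or before Panel Presentation starts 11:25 → clear.
Demo Presentation: starts 11:10 before Panel Presentation ends 12:15, and ends 11:45 after Panel Presentation starts 11:25 → overlap.
Tutorial Track: starts 11:45 before Panel Presentation ends 12:15, and ends 12:20 after Panel Presentation starts 11:25 → overlap.
Workshop Q&A: starts 15:40 at or after Panel Presentation ends 12:15 → clear.
Sponsor Q&A: starts 17:40 at or after Panel Presentation ends 12:15 → clear.
Panel Presentation overlaps Demo Presentation, Tutorial Track.

Yes — it overlaps Demo Presentation, Tutorial Track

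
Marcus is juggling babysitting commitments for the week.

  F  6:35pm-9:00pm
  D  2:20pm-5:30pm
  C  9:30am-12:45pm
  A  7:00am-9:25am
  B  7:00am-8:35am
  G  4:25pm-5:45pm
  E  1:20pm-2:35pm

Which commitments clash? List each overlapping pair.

Sorted by start: A, B, C, E, D, G, F.
B starts before A ends → A and B overlap.
C starts after A ends — done with A.
C starts after B ends — done with B.
E starts after C ends — done with C.
D starts before E ends → E and D overlap.
G starts after E ends — done with E.
G starts before D ends → D and G overlap.
F starts after D ends.
F starts after G ends.

A & B, D & E, D & G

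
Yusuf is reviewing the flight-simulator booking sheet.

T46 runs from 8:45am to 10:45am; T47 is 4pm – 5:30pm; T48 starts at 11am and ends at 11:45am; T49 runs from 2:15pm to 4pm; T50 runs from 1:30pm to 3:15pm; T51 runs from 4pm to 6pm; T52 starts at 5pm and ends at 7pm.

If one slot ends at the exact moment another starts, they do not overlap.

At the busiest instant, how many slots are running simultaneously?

Sort all start/end points and keep a running count:
8:45am start T46 → 1
10:45am end T46 → 0
11am start T48 → 1
11:45am end T48 → 0
1:30pm start T50 → 1
2:15pm start T49 → 2
3:15pm end T50 → 1
4pm end T49 → 0
4pm start T47 → 1
4pm start T51 → 2
5pm start T52 → 3
5:30pm end T47 → 2
6pm end T51 → 1
7pm end T52 → 0
Peak is 3, at 5pm (T47, T51, T52).

3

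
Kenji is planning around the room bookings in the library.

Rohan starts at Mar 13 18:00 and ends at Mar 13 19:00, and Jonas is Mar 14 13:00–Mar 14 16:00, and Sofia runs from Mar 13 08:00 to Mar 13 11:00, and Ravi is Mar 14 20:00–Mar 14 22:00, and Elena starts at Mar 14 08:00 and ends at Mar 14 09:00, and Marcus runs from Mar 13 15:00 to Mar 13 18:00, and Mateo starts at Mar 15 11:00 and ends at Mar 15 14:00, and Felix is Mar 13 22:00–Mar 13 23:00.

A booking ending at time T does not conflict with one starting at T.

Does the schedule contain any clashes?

Sorted by start: Sofia, Marcus, Rohan, Felix, Elena, Jonas, Ravi, Mateo.
Marcus starts after Sofia ends; Sofia is clear from here.
Rohan starts exactly when Marcus ends (back-to-back, no overlap); Marcus is clear from here.
Felix starts after Rohan ends; Rohan is clear from here.
Elena starts after Felix ends; Felix is clear from here.
Jonas starts after Elena ends; Elena is clear from here.
Ravi starts after Jonas ends; Jonas is clear from here.
Mateo starts after Ravi ends.
Every pair is clear; the schedule has no overlaps.

No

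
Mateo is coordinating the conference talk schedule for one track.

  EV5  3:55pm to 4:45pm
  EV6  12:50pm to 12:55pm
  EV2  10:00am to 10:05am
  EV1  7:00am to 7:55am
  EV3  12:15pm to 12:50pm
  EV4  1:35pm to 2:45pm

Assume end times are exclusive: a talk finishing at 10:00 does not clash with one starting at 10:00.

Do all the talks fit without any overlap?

Yes

Sorted by start: EV1, EV2, EV3, EV6, EV4, EV5.
EV2 starts after EV1 ends, so nothing later overlaps EV1 either.
EV3 starts after EV2 ends, so nothing later overlaps EV2 either.
EV6 starts exactly when EV3 ends (back-to-back, no overlap), so nothing later overlaps EV3 either.
EV4 starts after EV6 ends, so nothing later overlaps EV6 either.
EV5 starts after EV4 ends.
Every pair is clear; the schedule has no overlaps.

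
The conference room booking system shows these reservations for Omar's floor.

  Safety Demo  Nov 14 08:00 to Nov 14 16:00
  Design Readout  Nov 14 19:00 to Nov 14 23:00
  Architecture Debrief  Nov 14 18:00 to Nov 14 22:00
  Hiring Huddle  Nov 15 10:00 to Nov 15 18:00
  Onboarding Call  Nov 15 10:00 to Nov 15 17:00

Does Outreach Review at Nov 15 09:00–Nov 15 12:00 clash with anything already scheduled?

Yes — it overlaps Hiring Huddle, Onboarding Call

Safety Demo: ends Nov 14 16:00 at or before Outreach Review starts Nov 15 09:00 → clear.
Architecture Debrief: ends Nov 14 22:00 at or before Outreach Review starts Nov 15 09:00 → clear.
Design Readout: ends Nov 14 23:00 at or before Outreach Review starts Nov 15 09:00 → clear.
Hiring Huddle: starts Nov 15 10:00 before Outreach Review ends Nov 15 12:00, and ends Nov 15 18:00 after Outreach Review starts Nov 15 09:00 → overlap.
Onboarding Call: starts Nov 15 10:00 before Outreach Review ends Nov 15 12:00, and ends Nov 15 17:00 after Outreach Review starts Nov 15 09:00 → overlap.
Outreach Review overlaps Hiring Huddle, Onboarding Call.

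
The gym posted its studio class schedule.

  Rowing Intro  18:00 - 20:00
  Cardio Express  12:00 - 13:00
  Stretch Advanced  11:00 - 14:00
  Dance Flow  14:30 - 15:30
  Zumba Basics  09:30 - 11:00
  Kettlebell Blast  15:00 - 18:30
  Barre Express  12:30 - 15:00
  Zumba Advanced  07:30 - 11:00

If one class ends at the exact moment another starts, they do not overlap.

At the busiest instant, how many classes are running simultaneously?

Walk through starts and ends in time order (an end at T is processed before a start at T):
07:30 start Zumba Advanced → 1
09:30 start Zumba Basics → 2
11:00 end Zumba Advanced → 1
11:00 end Zumba Basics → 0
11:00 start Stretch Advanced → 1
12:00 start Cardio Express → 2
12:30 start Barre Express → 3
13:00 end Cardio Express → 2
14:00 end Stretch Advanced → 1
14:30 start Dance Flow → 2
15:00 end Barre Express → 1
15:00 start Kettlebell Blast → 2
15:30 end Dance Flow → 1
18:00 start Rowing Intro → 2
18:30 end Kettlebell Blast → 1
20:00 end Rowing Intro → 0
Peak is 3, at 12:30 (Barre Express, Cardio Express, Stretch Advanced).

3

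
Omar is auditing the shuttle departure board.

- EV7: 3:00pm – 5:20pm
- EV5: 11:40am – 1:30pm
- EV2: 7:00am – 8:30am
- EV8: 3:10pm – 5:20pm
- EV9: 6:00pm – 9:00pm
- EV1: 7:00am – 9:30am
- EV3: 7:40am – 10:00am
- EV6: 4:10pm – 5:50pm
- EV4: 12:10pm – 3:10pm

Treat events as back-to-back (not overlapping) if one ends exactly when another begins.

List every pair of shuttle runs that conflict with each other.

EV1 & EV2, EV1 & EV3, EV2 & EV3, EV4 & EV5, EV4 & EV7, EV6 & EV7, EV6 & EV8, EV7 & EV8

Sorted by start: EV1, EV2, EV3, EV5, EV4, EV7, EV8, EV6, EV9.
EV2 starts before EV1 ends → EV1 and EV2 overlap.
EV3 starts before EV1 ends → EV1 and EV3 overlap.
EV5 starts after EV1 ends — done with EV1.
EV3 starts before EV2 ends → EV2 and EV3 overlap.
EV5 starts after EV2 ends — done with EV2.
EV5 starts after EV3 ends — done with EV3.
EV4 starts before EV5 ends → EV5 and EV4 overlap.
EV7 starts after EV5 ends — done with EV5.
EV7 starts before EV4 ends → EV4 and EV7 overlap.
EV8 starts exactly when EV4 ends (back-to-back, no overlap) — done with EV4.
EV8 starts before EV7 ends → EV7 and EV8 overlap.
EV6 starts before EV7 ends → EV7 and EV6 overlap.
EV9 starts after EV7 ends.
EV6 starts before EV8 ends → EV8 and EV6 overlap.
EV9 starts after EV8 ends.
EV9 starts after EV6 ends.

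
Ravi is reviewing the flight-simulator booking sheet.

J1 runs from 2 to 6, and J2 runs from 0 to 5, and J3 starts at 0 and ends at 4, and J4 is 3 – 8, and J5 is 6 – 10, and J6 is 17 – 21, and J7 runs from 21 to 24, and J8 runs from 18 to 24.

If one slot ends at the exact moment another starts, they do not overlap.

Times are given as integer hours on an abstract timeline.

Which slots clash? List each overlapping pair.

Check each pair: they overlap iff neither finishes before the other starts.
Sorted by start: J2, J3, J1, J4, J5, J6, J8, J7.
J3 starts before J2 ends → J2 and J3 overlap.
J1 starts before J2 ends → J2 and J1 overlap.
J4 starts before J2 ends → J2 and J4 overlap.
J5 starts after J2 ends, so J2 has no further overlaps.
J1 starts before J3 ends → J3 and J1 overlap.
J4 starts before J3 ends → J3 and J4 overlap.
J5 starts after J3 ends, so J3 has no further overlaps.
J4 starts before J1 ends → J1 and J4 overlap.
J5 starts exactly when J1 ends (back-to-back, no overlap), so J1 has no further overlaps.
J5 starts before J4 ends → J4 and J5 overlap.
J6 starts after J4 ends, so J4 has no further overlaps.
J6 starts after J5 ends, so J5 has no further overlaps.
J8 starts before J6 ends → J6 and J8 overlap.
J7 starts exactly when J6 ends (back-to-back, no overlap).
J7 starts before J8 ends → J8 and J7 overlap.

J1 & J2, J1 & J3, J1 & J4, J2 & J3, J2 & J4, J3 & J4, J4 & J5, J6 & J8, J7 & J8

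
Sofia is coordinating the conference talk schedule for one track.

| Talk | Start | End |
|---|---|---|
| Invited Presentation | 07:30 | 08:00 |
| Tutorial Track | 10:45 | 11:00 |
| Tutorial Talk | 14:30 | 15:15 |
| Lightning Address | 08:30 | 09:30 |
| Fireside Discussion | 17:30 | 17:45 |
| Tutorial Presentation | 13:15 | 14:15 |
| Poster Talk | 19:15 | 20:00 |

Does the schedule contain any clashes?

Sorted by start: Invited Presentation, Lightning Address, Tutorial Track, Tutorial Presentation, Tutorial Talk, Fireside Discussion, Poster Talk.
Lightning Address starts after Invited Presentation ends; Invited Presentation is clear from here.
Tutorial Track starts after Lightning Address ends; Lightning Address is clear from here.
Tutorial Presentation starts after Tutorial Track ends; Tutorial Track is clear from here.
Tutorial Talk starts after Tutorial Presentation ends; Tutorial Presentation is clear from here.
Fireside Discussion starts after Tutorial Talk ends; Tutorial Talk is clear from here.
Poster Talk starts after Fireside Discussion ends.
Every pair is clear; the schedule has no overlaps.

No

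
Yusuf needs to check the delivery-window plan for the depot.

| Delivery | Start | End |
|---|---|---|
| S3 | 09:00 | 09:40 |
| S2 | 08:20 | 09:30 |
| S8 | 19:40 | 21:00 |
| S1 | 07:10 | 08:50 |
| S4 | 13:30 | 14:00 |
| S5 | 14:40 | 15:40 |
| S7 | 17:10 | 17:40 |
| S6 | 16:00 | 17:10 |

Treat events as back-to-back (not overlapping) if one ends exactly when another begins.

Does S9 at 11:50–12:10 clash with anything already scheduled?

No — it doesn't clash with anything

S1: ends 08:50 at or before S9 starts 11:50 → clear.
S2: ends 09:30 at or before S9 starts 11:50 → clear.
S3: ends 09:40 at or before S9 starts 11:50 → clear.
S4: starts 13:30 at or after S9 ends 12:10 → clear.
S5: starts 14:40 at or after S9 ends 12:10 → clear.
S6: starts 16:00 at or after S9 ends 12:10 → clear.
S7: starts 17:10 at or after S9 ends 12:10 → clear.
S8: starts 19:40 at or after S9 ends 12:10 → clear.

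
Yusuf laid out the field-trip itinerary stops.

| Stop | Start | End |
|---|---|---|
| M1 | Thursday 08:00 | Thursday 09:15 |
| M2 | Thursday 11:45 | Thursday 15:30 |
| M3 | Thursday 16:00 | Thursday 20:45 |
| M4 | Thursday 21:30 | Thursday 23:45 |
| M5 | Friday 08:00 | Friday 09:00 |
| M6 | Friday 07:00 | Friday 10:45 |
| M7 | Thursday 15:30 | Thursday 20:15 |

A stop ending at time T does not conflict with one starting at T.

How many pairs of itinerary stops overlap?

2

Two intervals overlap when each starts before the other ends.
Sorted by start: M1, M2, M7, M3, M4, M6, M5.
M2 starts after M1 ends; M1 is clear from here.
M7 starts exactly when M2 ends (back-to-back, no overlap); M2 is clear from here.
M3 starts before M7 ends → M7 and M3 overlap.
M4 starts after M7 ends; M7 is clear from here.
M4 starts after M3 ends; M3 is clear from here.
M6 starts after M4 ends; M4 is clear from here.
M5 starts before M6 ends → M6 and M5 overlap.
Overlapping pairs: M3 & M7, M5 & M6 — 2 in total.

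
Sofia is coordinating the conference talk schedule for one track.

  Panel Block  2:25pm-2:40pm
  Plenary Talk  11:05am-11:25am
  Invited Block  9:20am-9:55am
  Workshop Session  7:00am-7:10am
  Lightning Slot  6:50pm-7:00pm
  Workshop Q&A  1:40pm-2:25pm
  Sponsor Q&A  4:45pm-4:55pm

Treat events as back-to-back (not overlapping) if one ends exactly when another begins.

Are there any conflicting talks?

No

Two intervals overlap when each starts before the other ends.
Sorted by start: Workshop Session, Invited Block, Plenary Talk, Workshop Q&A, Panel Block, Sponsor Q&A, Lightning Slot.
Invited Block starts after Workshop Session ends — done with Workshop Session.
Plenary Talk starts after Invited Block ends — done with Invited Block.
Workshop Q&A starts after Plenary Talk ends — done with Plenary Talk.
Panel Block starts exactly when Workshop Q&A ends (back-to-back, no overlap) — done with Workshop Q&A.
Sponsor Q&A starts after Panel Block ends — done with Panel Block.
Lightning Slot starts after Sponsor Q&A ends.
Every pair is clear; the schedule has no overlaps.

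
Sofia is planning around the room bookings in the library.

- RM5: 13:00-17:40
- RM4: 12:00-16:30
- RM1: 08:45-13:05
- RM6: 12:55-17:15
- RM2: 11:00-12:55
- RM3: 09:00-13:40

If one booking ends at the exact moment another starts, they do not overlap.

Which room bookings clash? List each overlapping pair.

Sorted by start: RM1, RM3, RM2, RM4, RM6, RM5.
RM3 starts before RM1 ends → RM1 and RM3 overlap.
RM2 starts before RM1 ends → RM1 and RM2 overlap.
RM4 starts before RM1 ends → RM1 and RM4 overlap.
RM6 starts before RM1 ends → RM1 and RM6 overlap.
RM5 starts before RM1 ends → RM1 and RM5 overlap.
RM2 starts before RM3 ends → RM3 and RM2 overlap.
RM4 starts before RM3 ends → RM3 and RM4 overlap.
RM6 starts before RM3 ends → RM3 and RM6 overlap.
RM5 starts before RM3 ends → RM3 and RM5 overlap.
RM4 starts before RM2 ends → RM2 and RM4 overlap.
RM6 starts exactly when RM2 ends (back-to-back, no overlap) — done with RM2.
RM6 starts before RM4 ends → RM4 and RM6 overlap.
RM5 starts before RM4 ends → RM4 and RM5 overlap.
RM5 starts before RM6 ends → RM6 and RM5 overlap.

RM1 & RM2, RM1 & RM3, RM1 & RM4, RM1 & RM5, RM1 & RM6, RM2 & RM3, RM2 & RM4, RM3 & RM4, RM3 & RM5, RM3 & RM6, RM4 & RM5, RM4 & RM6, RM5 & RM6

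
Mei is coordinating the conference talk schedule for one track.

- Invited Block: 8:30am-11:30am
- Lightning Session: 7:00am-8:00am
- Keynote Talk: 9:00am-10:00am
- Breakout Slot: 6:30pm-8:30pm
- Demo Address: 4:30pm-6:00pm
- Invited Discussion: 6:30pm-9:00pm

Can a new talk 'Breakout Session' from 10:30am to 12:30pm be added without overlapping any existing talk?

No — it overlaps Invited Block

Lightning Session: ends 8:00am at or before Breakout Session starts 10:30am → clear.
Invited Block: starts 8:30am before Breakout Session ends 12:30pm, and ends 11:30am after Breakout Session starts 10:30am → overlap.
Keynote Talk: ends 10:00am at or before Breakout Session starts 10:30am → clear.
Demo Address: starts 4:30pm at or after Breakout Session ends 12:30pm → clear.
Breakout Slot: starts 6:30pm at or after Breakout Session ends 12:30pm → clear.
Invited Discussion: starts 6:30pm at or after Breakout Session ends 12:30pm → clear.
Breakout Session overlaps Invited Block.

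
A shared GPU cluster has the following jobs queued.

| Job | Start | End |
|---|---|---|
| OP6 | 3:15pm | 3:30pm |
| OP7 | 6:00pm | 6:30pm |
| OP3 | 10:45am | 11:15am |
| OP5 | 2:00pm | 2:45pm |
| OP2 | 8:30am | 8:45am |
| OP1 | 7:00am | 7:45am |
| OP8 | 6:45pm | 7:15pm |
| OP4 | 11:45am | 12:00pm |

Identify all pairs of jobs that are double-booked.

none

Sorted by start: OP1, OP2, OP3, OP4, OP5, OP6, OP7, OP8.
OP2 starts after OP1 ends — done with OP1.
OP3 starts after OP2 ends — done with OP2.
OP4 starts after OP3 ends — done with OP3.
OP5 starts after OP4 ends — done with OP4.
OP6 starts after OP5 ends — done with OP5.
OP7 starts after OP6 ends — done with OP6.
OP8 starts after OP7 ends.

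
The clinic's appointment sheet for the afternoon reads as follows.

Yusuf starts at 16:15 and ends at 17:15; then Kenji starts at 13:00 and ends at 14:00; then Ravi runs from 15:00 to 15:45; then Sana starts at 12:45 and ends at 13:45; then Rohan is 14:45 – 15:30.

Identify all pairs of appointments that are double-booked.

Check each pair: they overlap iff neither finishes before the other starts.
Sorted by start: Sana, Kenji, Rohan, Ravi, Yusuf.
Kenji starts before Sana ends → Sana and Kenji overlap.
Rohan starts after Sana ends — done with Sana.
Rohan starts after Kenji ends — done with Kenji.
Ravi starts before Rohan ends → Rohan and Ravi overlap.
Yusuf starts after Rohan ends.
Yusuf starts after Ravi ends.

Kenji & Sana, Ravi & Rohan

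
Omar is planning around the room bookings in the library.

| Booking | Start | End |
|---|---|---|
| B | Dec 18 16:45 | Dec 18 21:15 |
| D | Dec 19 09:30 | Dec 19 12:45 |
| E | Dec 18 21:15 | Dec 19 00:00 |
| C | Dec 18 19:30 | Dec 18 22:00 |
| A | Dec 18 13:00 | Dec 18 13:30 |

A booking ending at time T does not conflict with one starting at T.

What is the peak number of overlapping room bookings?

2

Sweep the timeline, counting +1 at each start and −1 at each end (ends before starts at a tie):
Dec 18 13:00 start A → 1
Dec 18 13:30 end A → 0
Dec 18 16:45 start B → 1
Dec 18 19:30 start C → 2
Dec 18 21:15 end B → 1
Dec 18 21:15 start E → 2
Dec 18 22:00 end C → 1
Dec 19 00:00 end E → 0
Dec 19 09:30 start D → 1
Dec 19 12:45 end D → 0
Peak is 2, at Dec 18 19:30 (B, C).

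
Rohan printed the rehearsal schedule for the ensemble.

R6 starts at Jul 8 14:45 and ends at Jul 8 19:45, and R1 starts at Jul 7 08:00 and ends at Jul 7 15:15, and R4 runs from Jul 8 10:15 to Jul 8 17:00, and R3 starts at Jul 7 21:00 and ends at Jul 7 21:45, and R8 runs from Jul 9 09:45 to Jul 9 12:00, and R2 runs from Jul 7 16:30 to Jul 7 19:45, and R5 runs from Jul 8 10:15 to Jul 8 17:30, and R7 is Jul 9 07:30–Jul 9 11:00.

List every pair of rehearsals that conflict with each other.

Sorted by start: R1, R2, R3, R4, R5, R6, R7, R8.
R2 starts after R1 ends, so R1 has no further overlaps.
R3 starts after R2 ends, so R2 has no further overlaps.
R4 starts after R3 ends, so R3 has no further overlaps.
R5 starts before R4 ends → R4 and R5 overlap.
R6 starts before R4 ends → R4 and R6 overlap.
R7 starts after R4 ends, so R4 has no further overlaps.
R6 starts before R5 ends → R5 and R6 overlap.
R7 starts after R5 ends, so R5 has no further overlaps.
R7 starts after R6 ends, so R6 has no further overlaps.
R8 starts before R7 ends → R7 and R8 overlap.

R4 & R5, R4 & R6, R5 & R6, R7 & R8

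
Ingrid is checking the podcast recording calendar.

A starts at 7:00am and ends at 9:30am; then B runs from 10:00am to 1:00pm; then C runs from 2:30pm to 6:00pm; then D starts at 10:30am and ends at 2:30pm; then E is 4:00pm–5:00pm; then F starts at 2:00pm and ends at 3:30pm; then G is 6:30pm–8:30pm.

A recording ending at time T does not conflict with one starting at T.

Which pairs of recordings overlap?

B & D, C & E, C & F, D & F

Two intervals overlap when each starts before the other ends.
Sorted by start: A, B, D, F, C, E, G.
B starts after A ends, so A has no further overlaps.
D starts before B ends → B and D overlap.
F starts after B ends, so B has no further overlaps.
F starts before D ends → D and F overlap.
C starts exactly when D ends (back-to-back, no overlap), so D has no further overlaps.
C starts before F ends → F and C overlap.
E starts after F ends, so F has no further overlaps.
E starts before C ends → C and E overlap.
G starts after C ends.
G starts after E ends.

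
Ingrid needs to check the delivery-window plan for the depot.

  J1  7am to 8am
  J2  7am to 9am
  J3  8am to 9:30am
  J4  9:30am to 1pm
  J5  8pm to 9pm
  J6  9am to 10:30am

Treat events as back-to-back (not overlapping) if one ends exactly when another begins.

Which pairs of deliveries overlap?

J1 & J2, J2 & J3, J3 & J6, J4 & J6

Two intervals overlap when each starts before the other ends.
Sorted by start: J1, J2, J3, J6, J4, J5.
J2 starts before J1 ends → J1 and J2 overlap.
J3 starts exactly when J1 ends (back-to-back, no overlap); J1 is clear from here.
J3 starts before J2 ends → J2 and J3 overlap.
J6 starts exactly when J2 ends (back-to-back, no overlap); J2 is clear from here.
J6 starts before J3 ends → J3 and J6 overlap.
J4 starts exactly when J3 ends (back-to-back, no overlap); J3 is clear from here.
J4 starts before J6 ends → J6 and J4 overlap.
J5 starts after J6 ends.
J5 starts after J4 ends.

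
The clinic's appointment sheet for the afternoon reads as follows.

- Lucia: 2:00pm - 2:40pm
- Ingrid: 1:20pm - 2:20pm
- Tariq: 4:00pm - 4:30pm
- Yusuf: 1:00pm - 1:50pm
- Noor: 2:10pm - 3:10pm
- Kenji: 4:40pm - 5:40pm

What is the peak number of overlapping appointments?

3

Sort all start/end points and keep a running count:
1:00pm start Yusuf → 1
1:20pm start Ingrid → 2
1:50pm end Yusuf → 1
2:00pm start Lucia → 2
2:10pm start Noor → 3
2:20pm end Ingrid → 2
2:40pm end Lucia → 1
3:10pm end Noor → 0
4:00pm start Tariq → 1
4:30pm end Tariq → 0
4:40pm start Kenji → 1
5:40pm end Kenji → 0
Peak is 3, at 2:10pm (Ingrid, Lucia, Noor).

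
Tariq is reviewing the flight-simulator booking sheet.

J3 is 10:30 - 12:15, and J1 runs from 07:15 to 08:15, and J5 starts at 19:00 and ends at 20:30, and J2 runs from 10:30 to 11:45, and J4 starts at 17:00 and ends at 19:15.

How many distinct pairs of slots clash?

Sorted by start: J1, J2, J3, J4, J5.
J2 starts after J1 ends, so nothing later overlaps J1 either.
J3 starts before J2 ends → J2 and J3 overlap.
J4 starts after J2 ends, so nothing later overlaps J2 either.
J4 starts after J3 ends, so nothing later overlaps J3 either.
J5 starts before J4 ends → J4 and J5 overlap.
Overlapping pairs: J2 & J3, J4 & J5 — 2 in total.

2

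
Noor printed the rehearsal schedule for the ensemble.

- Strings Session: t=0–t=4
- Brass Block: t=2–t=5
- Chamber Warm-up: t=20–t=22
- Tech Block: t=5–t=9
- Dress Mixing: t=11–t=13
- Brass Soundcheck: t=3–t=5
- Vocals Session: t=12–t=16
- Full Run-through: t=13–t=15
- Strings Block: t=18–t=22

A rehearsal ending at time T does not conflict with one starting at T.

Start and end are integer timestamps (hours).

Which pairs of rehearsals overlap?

Check each pair: they overlap iff neither finishes before the other starts.
Sorted by start: Strings Session, Brass Block, Brass Soundcheck, Tech Block, Dress Mixing, Vocals Session, Full Run-through, Strings Block, Chamber Warm-up.
Brass Block starts before Strings Session ends → Strings Session and Brass Block overlap.
Brass Soundcheck starts before Strings Session ends → Strings Session and Brass Soundcheck overlap.
Tech Block starts after Strings Session ends, so nothing later overlaps Strings Session either.
Brass Soundcheck starts before Brass Block ends → Brass Block and Brass Soundcheck overlap.
Tech Block starts exactly when Brass Block ends (back-to-back, no overlap), so nothing later overlaps Brass Block either.
Tech Block starts exactly when Brass Soundcheck ends (back-to-back, no overlap), so nothing later overlaps Brass Soundcheck either.
Dress Mixing starts after Tech Block ends, so nothing later overlaps Tech Block either.
Vocals Session starts before Dress Mixing ends → Dress Mixing and Vocals Session overlap.
Full Run-through starts exactly when Dress Mixing ends (back-to-back, no overlap), so nothing later overlaps Dress Mixing either.
Full Run-through starts before Vocals Session ends → Vocals Session and Full Run-through overlap.
Strings Block starts after Vocals Session ends, so nothing later overlaps Vocals Session either.
Strings Block starts after Full Run-through ends, so nothing later overlaps Full Run-through either.
Chamber Warm-up starts before Strings Block ends → Strings Block and Chamber Warm-up overlap.

Brass Block & Brass Soundcheck, Brass Block & Strings Session, Brass Soundcheck & Strings Session, Chamber Warm-up & Strings Block, Dress Mixing & Vocals Session, Full Run-through & Vocals Session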